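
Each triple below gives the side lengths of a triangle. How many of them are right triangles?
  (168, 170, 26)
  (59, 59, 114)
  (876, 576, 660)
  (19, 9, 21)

2

(168,170,26): 26²+168² = 28900 = 170² → right
(59,59,114): 59²+59² = 6962 < 12996 = 114² → obtuse
(876,576,660): 576²+660² = 767376 = 876² → right
(19,9,21): 9²+19² = 442 > 441 = 21² → acute
2 of the 4 are right.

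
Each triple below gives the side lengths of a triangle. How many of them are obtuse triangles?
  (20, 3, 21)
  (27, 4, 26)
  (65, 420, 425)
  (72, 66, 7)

(20,3,21): 3²+20² = 409 < 441 = 21² → obtuse
(27,4,26): 4²+26² = 692 < 729 = 27² → obtuse
(65,420,425): 65²+420² = 180625 = 425² → right
(72,66,7): 7²+66² = 4405 < 5184 = 72² → obtuse
3 of the 4 are obtuse.

3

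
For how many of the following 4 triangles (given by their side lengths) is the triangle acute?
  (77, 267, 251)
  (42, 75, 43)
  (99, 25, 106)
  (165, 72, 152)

1

(77,267,251): 77²+251² = 68930 < 71289 = 267² → obtuse
(42,75,43): 42²+43² = 3613 < 5625 = 75² → obtuse
(99,25,106): 25²+99² = 10426 < 11236 = 106² → obtuse
(165,72,152): 72²+152² = 28288 > 27225 = 165² → acute
1 of the 4 is acute.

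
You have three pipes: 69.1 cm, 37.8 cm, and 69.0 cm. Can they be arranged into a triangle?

Yes

The longest side is 69.1, and the other two sum to 106.8.
Since 106.8 > 69.1, the triangle inequality holds.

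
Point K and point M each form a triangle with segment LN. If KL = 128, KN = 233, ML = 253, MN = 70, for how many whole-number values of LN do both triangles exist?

From triangle KLN: 105 < LN < 361.
From triangle MLN: 183 < LN < 323.
Intersection: 183 < LN < 323, so integers 184 through 322: 139 values.

139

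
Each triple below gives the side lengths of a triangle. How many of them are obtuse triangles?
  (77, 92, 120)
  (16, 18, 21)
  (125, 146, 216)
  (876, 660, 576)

2

(77,92,120): 77²+92² = 14393 < 14400 = 120² → obtuse
(16,18,21): 16²+18² = 580 > 441 = 21² → acute
(125,146,216): 125²+146² = 36941 < 46656 = 216² → obtuse
(876,660,576): 576²+660² = 767376 = 876² → right
2 of the 4 are obtuse.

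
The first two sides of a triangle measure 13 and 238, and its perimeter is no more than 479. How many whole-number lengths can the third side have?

3

Triangle inequality: 225 < x < 251. Perimeter ≤ 479 gives x ≤ 479 − 13 − 238 = 228.
So 225 < x ≤ 228; integers 226 through 228: 3 values.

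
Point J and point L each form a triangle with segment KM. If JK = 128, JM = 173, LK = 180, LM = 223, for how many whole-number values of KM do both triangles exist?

From triangle JKM: 45 < KM < 301.
From triangle LKM: 43 < KM < 403.
Intersection: 45 < KM < 301, so integers 46 through 300: 255 values.

255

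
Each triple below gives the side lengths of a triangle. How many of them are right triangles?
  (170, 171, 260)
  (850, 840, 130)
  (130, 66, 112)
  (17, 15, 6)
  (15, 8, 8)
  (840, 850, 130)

3

(170,171,260): 170²+171² = 58141 < 67600 = 260² → obtuse
(850,840,130): 130²+840² = 722500 = 850² → right
(130,66,112): 66²+112² = 16900 = 130² → right
(17,15,6): 6²+15² = 261 < 289 = 17² → obtuse
(15,8,8): 8²+8² = 128 < 225 = 15² → obtuse
(840,850,130): 130²+840² = 722500 = 850² → right
3 of the 6 are right.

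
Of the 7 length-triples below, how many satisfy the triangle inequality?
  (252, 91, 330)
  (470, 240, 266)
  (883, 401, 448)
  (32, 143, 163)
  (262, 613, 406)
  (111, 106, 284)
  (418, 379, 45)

(91,252,330): 91+252 > 330 → valid
(240,266,470): 240+266 > 470 → valid
(401,448,883): 401+448 ≤ 883 → not valid
(32,143,163): 32+143 > 163 → valid
(262,406,613): 262+406 > 613 → valid
(106,111,284): 106+111 ≤ 284 → not valid
(45,379,418): 45+379 > 418 → valid
5 of the 7 triples form a triangle.

5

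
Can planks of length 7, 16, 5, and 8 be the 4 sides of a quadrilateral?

A quadrilateral exists iff every side is shorter than the sum of the others — equivalently, the longest side is less than the sum of the rest.
Longest side 16 < 20 (sum of the remaining 3), so yes.

Yes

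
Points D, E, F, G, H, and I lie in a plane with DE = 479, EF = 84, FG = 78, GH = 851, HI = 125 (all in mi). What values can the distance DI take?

85 ≤ DI ≤ 1617 mi

The maximum is all hops collinear in one direction: 479 + 84 + 78 + 851 + 125 = 1617.
The longest hop is 851; the others sum to 766. Folding the others back against it leaves at least 851 − 766 = 85.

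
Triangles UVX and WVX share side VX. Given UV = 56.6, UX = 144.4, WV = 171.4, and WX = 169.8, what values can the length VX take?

From triangle UVX: |56.6 − 144.4| < VX < 56.6 + 144.4, i.e. 87.8 < VX < 201.0.
From triangle WVX: 1.6 < VX < 341.2.
Both must hold, so VX lies in the intersection.

87.8 < VX < 201.0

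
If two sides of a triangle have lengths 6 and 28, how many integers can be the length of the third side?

11

The third side lies in the open interval (22, 34).
Integers from 23 to 33 inclusive: 33 − 23 + 1 = 11.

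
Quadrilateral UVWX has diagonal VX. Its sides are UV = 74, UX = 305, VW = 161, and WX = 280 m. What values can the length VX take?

231 < VX < 379

From triangle UVX: |74 − 305| < VX < 74 + 305, i.e. 231 < VX < 379.
From triangle WVX: 119 < VX < 441.
Both must hold, so VX lies in the intersection.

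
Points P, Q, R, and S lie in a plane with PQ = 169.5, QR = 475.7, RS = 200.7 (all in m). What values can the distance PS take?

105.5 ≤ PS ≤ 845.9 m

The maximum is all hops collinear in one direction: 169.5 + 475.7 + 200.7 = 845.9.
The longest hop is 475.7; the others sum to 370.2. Folding the others back against it leaves at least 475.7 − 370.2 = 105.5.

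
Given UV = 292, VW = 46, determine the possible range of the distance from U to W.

By the triangle inequality, |292 − 46| ≤ UW ≤ 292 + 46.

246 ≤ UW ≤ 338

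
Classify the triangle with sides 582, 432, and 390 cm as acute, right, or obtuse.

Compare the square of the longest side to the sum of squares of the other two: 390² + 432² = 338724 = 582².

right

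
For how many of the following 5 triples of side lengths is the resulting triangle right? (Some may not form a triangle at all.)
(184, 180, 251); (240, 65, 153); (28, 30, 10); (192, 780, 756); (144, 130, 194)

2

(184,180,251): 180²+184² = 66256 > 63001 = 251² → acute
(240,65,153): 65+153 ≤ 240, not a triangle
(28,30,10): 10²+28² = 884 < 900 = 30² → obtuse
(192,780,756): 192²+756² = 608400 = 780² → right
(144,130,194): 130²+144² = 37636 = 194² → right
2 of the 5 are right.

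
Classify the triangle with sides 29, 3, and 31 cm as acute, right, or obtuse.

Compare the square of the longest side to the sum of squares of the other two: 3² + 29² = 850 < 961 = 31².

obtuse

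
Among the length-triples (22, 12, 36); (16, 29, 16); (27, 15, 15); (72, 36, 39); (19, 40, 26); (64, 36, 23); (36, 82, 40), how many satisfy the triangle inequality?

(12,22,36): 12+22 ≤ 36 → not valid
(16,16,29): 16+16 > 29 → valid
(15,15,27): 15+15 > 27 → valid
(36,39,72): 36+39 > 72 → valid
(19,26,40): 19+26 > 40 → valid
(23,36,64): 23+36 ≤ 64 → not valid
(36,40,82): 36+40 ≤ 82 → not valid
4 of the 7 triples form a triangle.

4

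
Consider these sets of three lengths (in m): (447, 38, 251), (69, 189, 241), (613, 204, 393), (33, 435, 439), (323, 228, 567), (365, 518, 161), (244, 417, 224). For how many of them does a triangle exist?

(38,251,447): 38+251 ≤ 447 → not valid
(69,189,241): 69+189 > 241 → valid
(204,393,613): 204+393 ≤ 613 → not valid
(33,435,439): 33+435 > 439 → valid
(228,323,567): 228+323 ≤ 567 → not valid
(161,365,518): 161+365 > 518 → valid
(224,244,417): 224+244 > 417 → valid
4 of the 7 triples form a triangle.

4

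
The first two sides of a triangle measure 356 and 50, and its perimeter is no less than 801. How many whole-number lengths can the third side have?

11

Triangle inequality: 306 < x < 406. Perimeter ≥ 801 gives x ≥ 801 − 356 − 50 = 395.
So 395 ≤ x < 406; integers 395 through 405: 11 values.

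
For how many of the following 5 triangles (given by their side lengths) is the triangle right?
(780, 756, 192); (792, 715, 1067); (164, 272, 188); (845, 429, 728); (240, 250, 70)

(780,756,192): 192²+756² = 608400 = 780² → right
(792,715,1067): 715²+792² = 1138489 = 1067² → right
(164,272,188): 164²+188² = 62240 < 73984 = 272² → obtuse
(845,429,728): 429²+728² = 714025 = 845² → right
(240,250,70): 70²+240² = 62500 = 250² → right
4 of the 5 are right.

4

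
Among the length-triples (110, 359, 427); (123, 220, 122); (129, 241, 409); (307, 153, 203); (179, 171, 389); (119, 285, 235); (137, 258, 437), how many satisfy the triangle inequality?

4

(110,359,427): 110+359 > 427 → valid
(122,123,220): 122+123 > 220 → valid
(129,241,409): 129+241 ≤ 409 → not valid
(153,203,307): 153+203 > 307 → valid
(171,179,389): 171+179 ≤ 389 → not valid
(119,235,285): 119+235 > 285 → valid
(137,258,437): 137+258 ≤ 437 → not valid
4 of the 7 triples form a triangle.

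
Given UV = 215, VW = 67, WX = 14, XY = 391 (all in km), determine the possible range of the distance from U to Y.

The maximum is all hops collinear in one direction: 215 + 67 + 14 + 391 = 687.
The longest hop is 391; the others sum to 296. Folding the others back against it leaves at least 391 − 296 = 95.

95 ≤ UY ≤ 687 km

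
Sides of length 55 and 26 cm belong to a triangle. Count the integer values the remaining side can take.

51

The third side lies in the open interval (29, 81).
Integers from 30 to 80 inclusive: 80 − 30 + 1 = 51.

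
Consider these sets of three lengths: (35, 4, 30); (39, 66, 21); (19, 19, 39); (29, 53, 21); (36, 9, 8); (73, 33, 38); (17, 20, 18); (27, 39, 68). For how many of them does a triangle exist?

1

(4,30,35): 4+30 ≤ 35 → not valid
(21,39,66): 21+39 ≤ 66 → not valid
(19,19,39): 19+19 ≤ 39 → not valid
(21,29,53): 21+29 ≤ 53 → not valid
(8,9,36): 8+9 ≤ 36 → not valid
(33,38,73): 33+38 ≤ 73 → not valid
(17,18,20): 17+18 > 20 → valid
(27,39,68): 27+39 ≤ 68 → not valid
1 of the 8 triples forms a triangle.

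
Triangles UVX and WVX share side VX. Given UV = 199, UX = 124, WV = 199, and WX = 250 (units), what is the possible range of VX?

75 < VX < 323

From triangle UVX: |199 − 124| < VX < 199 + 124, i.e. 75 < VX < 323.
From triangle WVX: 51 < VX < 449.
Both must hold, so VX lies in the intersection.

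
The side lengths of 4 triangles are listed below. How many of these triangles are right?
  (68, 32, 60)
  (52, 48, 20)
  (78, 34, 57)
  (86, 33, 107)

(68,32,60): 32²+60² = 4624 = 68² → right
(52,48,20): 20²+48² = 2704 = 52² → right
(78,34,57): 34²+57² = 4405 < 6084 = 78² → obtuse
(86,33,107): 33²+86² = 8485 < 11449 = 107² → obtuse
2 of the 4 are right.

2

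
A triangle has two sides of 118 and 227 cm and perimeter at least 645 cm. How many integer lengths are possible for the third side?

Triangle inequality: 109 < x < 345. Perimeter ≥ 645 gives x ≥ 645 − 118 − 227 = 300.
So 300 ≤ x < 345; integers 300 through 344: 45 values.

45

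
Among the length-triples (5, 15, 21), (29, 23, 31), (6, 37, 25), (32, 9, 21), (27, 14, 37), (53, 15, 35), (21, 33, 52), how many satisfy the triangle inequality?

3

(5,15,21): 5+15 ≤ 21 → not valid
(23,29,31): 23+29 > 31 → valid
(6,25,37): 6+25 ≤ 37 → not valid
(9,21,32): 9+21 ≤ 32 → not valid
(14,27,37): 14+27 > 37 → valid
(15,35,53): 15+35 ≤ 53 → not valid
(21,33,52): 21+33 > 52 → valid
3 of the 7 triples form a triangle.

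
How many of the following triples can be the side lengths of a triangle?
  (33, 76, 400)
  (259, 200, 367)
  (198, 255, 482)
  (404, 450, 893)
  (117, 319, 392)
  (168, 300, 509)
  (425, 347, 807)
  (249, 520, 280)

(33,76,400): 33+76 ≤ 400 → not valid
(200,259,367): 200+259 > 367 → valid
(198,255,482): 198+255 ≤ 482 → not valid
(404,450,893): 404+450 ≤ 893 → not valid
(117,319,392): 117+319 > 392 → valid
(168,300,509): 168+300 ≤ 509 → not valid
(347,425,807): 347+425 ≤ 807 → not valid
(249,280,520): 249+280 > 520 → valid
3 of the 8 triples form a triangle.

3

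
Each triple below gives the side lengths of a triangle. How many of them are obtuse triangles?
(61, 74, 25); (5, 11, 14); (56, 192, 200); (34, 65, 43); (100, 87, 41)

(61,74,25): 25²+61² = 4346 < 5476 = 74² → obtuse
(5,11,14): 5²+11² = 146 < 196 = 14² → obtuse
(56,192,200): 56²+192² = 40000 = 200² → right
(34,65,43): 34²+43² = 3005 < 4225 = 65² → obtuse
(100,87,41): 41²+87² = 9250 < 10000 = 100² → obtuse
4 of the 5 are obtuse.

4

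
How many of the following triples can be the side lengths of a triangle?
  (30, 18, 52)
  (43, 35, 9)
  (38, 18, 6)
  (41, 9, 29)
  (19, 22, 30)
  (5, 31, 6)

2

(18,30,52): 18+30 ≤ 52 → not valid
(9,35,43): 9+35 > 43 → valid
(6,18,38): 6+18 ≤ 38 → not valid
(9,29,41): 9+29 ≤ 41 → not valid
(19,22,30): 19+22 > 30 → valid
(5,6,31): 5+6 ≤ 31 → not valid
2 of the 6 triples form a triangle.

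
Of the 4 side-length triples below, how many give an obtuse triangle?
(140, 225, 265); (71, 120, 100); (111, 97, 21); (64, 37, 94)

(140,225,265): 140²+225² = 70225 = 265² → right
(71,120,100): 71²+100² = 15041 > 14400 = 120² → acute
(111,97,21): 21²+97² = 9850 < 12321 = 111² → obtuse
(64,37,94): 37²+64² = 5465 < 8836 = 94² → obtuse
2 of the 4 are obtuse.

2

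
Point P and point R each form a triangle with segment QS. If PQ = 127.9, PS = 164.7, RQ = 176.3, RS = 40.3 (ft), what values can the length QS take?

From triangle PQS: |127.9 − 164.7| < QS < 127.9 + 164.7, i.e. 36.8 < QS < 292.6.
From triangle RQS: 136.0 < QS < 216.6.
Both must hold, so QS lies in the intersection.

136.0 < QS < 216.6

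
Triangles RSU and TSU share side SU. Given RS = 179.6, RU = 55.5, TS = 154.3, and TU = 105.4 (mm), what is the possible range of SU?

124.1 < SU < 235.1

From triangle RSU: |179.6 − 55.5| < SU < 179.6 + 55.5, i.e. 124.1 < SU < 235.1.
From triangle TSU: 48.9 < SU < 259.7.
Both must hold, so SU lies in the intersection.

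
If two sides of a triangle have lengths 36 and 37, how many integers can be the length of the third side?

71

The third side lies in the open interval (1, 73).
Integers from 2 to 72 inclusive: 72 − 2 + 1 = 71.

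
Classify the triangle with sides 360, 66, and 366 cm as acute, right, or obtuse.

right

Compare the square of the longest side to the sum of squares of the other two: 66² + 360² = 133956 = 366².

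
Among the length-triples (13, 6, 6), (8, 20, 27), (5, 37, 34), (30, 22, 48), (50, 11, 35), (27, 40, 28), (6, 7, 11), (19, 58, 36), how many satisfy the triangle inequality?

5

(6,6,13): 6+6 ≤ 13 → not valid
(8,20,27): 8+20 > 27 → valid
(5,34,37): 5+34 > 37 → valid
(22,30,48): 22+30 > 48 → valid
(11,35,50): 11+35 ≤ 50 → not valid
(27,28,40): 27+28 > 40 → valid
(6,7,11): 6+7 > 11 → valid
(19,36,58): 19+36 ≤ 58 → not valid
5 of the 8 triples form a triangle.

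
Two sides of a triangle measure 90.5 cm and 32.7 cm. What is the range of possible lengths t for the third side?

By the triangle inequality, t must be less than 90.5 + 32.7 = 123.2 and greater than |90.5 − 32.7| = 57.8.

57.8 < t < 123.2 (cm)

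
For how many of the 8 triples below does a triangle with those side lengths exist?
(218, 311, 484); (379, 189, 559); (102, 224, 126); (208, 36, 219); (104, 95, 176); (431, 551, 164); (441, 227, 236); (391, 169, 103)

(218,311,484): 218+311 > 484 → valid
(189,379,559): 189+379 > 559 → valid
(102,126,224): 102+126 > 224 → valid
(36,208,219): 36+208 > 219 → valid
(95,104,176): 95+104 > 176 → valid
(164,431,551): 164+431 > 551 → valid
(227,236,441): 227+236 > 441 → valid
(103,169,391): 103+169 ≤ 391 → not valid
7 of the 8 triples form a triangle.

7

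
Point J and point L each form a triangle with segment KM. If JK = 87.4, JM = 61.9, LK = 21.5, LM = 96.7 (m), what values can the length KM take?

75.2 < KM < 118.2

From triangle JKM: |87.4 − 61.9| < KM < 87.4 + 61.9, i.e. 25.5 < KM < 149.3.
From triangle LKM: 75.2 < KM < 118.2.
Both must hold, so KM lies in the intersection.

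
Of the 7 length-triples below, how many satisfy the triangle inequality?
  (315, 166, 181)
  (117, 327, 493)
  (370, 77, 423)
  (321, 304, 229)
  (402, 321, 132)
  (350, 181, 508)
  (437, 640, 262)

6

(166,181,315): 166+181 > 315 → valid
(117,327,493): 117+327 ≤ 493 → not valid
(77,370,423): 77+370 > 423 → valid
(229,304,321): 229+304 > 321 → valid
(132,321,402): 132+321 > 402 → valid
(181,350,508): 181+350 > 508 → valid
(262,437,640): 262+437 > 640 → valid
6 of the 7 triples form a triangle.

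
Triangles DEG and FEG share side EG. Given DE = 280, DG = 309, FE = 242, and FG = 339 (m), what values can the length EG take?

From triangle DEG: |280 − 309| < EG < 280 + 309, i.e. 29 < EG < 589.
From triangle FEG: 97 < EG < 581.
Both must hold, so EG lies in the intersection.

97 < EG < 581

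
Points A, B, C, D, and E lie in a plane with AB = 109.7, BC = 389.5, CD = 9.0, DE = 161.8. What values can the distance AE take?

The maximum is all hops collinear in one direction: 109.7 + 389.5 + 9.0 + 161.8 = 670.0.
The longest hop is 389.5; the others sum to 280.5. Folding the others back against it leaves at least 389.5 − 280.5 = 109.0.

109.0 ≤ AE ≤ 670.0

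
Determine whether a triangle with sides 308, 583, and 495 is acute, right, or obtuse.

Compare the square of the longest side to the sum of squares of the other two: 308² + 495² = 339889 = 583².

right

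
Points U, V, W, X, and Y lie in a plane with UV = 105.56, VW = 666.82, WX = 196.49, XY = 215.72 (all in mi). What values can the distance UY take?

149.05 ≤ UY ≤ 1184.59 mi

The maximum is all hops collinear in one direction: 105.56 + 666.82 + 196.49 + 215.72 = 1184.59.
The longest hop is 666.82; the others sum to 517.77. Folding the others back against it leaves at least 666.82 − 517.77 = 149.05.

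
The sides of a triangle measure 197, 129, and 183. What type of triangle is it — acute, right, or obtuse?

Compare the square of the longest side to the sum of squares of the other two: 129² + 183² = 50130 > 38809 = 197².

acute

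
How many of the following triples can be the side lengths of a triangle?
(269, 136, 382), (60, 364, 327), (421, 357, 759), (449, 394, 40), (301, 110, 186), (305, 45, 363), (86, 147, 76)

4

(136,269,382): 136+269 > 382 → valid
(60,327,364): 60+327 > 364 → valid
(357,421,759): 357+421 > 759 → valid
(40,394,449): 40+394 ≤ 449 → not valid
(110,186,301): 110+186 ≤ 301 → not valid
(45,305,363): 45+305 ≤ 363 → not valid
(76,86,147): 76+86 > 147 → valid
4 of the 7 triples form a triangle.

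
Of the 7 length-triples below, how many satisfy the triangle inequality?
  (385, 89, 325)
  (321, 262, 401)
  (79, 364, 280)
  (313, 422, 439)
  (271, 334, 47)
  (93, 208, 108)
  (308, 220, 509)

4

(89,325,385): 89+325 > 385 → valid
(262,321,401): 262+321 > 401 → valid
(79,280,364): 79+280 ≤ 364 → not valid
(313,422,439): 313+422 > 439 → valid
(47,271,334): 47+271 ≤ 334 → not valid
(93,108,208): 93+108 ≤ 208 → not valid
(220,308,509): 220+308 > 509 → valid
4 of the 7 triples form a triangle.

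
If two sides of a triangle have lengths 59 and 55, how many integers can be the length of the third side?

109

The third side lies in the open interval (4, 114).
Integers from 5 to 113 inclusive: 113 − 5 + 1 = 109.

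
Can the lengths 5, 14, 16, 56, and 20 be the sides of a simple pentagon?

For a pentagon, each side must be shorter than the sum of the others.
Here the longest side is 56, but the remaining 4 sides sum to only 55.

No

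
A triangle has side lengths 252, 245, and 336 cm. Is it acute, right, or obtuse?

Compare the square of the longest side to the sum of squares of the other two: 245² + 252² = 123529 > 112896 = 336².

acute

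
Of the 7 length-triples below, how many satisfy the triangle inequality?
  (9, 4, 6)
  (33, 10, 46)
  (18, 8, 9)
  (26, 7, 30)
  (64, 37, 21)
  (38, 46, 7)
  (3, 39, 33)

(4,6,9): 4+6 > 9 → valid
(10,33,46): 10+33 ≤ 46 → not valid
(8,9,18): 8+9 ≤ 18 → not valid
(7,26,30): 7+26 > 30 → valid
(21,37,64): 21+37 ≤ 64 → not valid
(7,38,46): 7+38 ≤ 46 → not valid
(3,33,39): 3+33 ≤ 39 → not valid
2 of the 7 triples form a triangle.

2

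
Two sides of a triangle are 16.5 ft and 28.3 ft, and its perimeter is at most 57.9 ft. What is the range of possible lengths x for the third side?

11.8 < x ≤ 13.1

Triangle inequality alone gives 11.8 < x < 44.8.
The perimeter condition gives x ≤ 57.9 − 16.5 − 28.3 = 13.1.
Intersecting the two: 11.8 < x ≤ 13.1.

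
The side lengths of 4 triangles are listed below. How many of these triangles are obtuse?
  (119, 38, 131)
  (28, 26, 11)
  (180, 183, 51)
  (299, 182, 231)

(119,38,131): 38²+119² = 15605 < 17161 = 131² → obtuse
(28,26,11): 11²+26² = 797 > 784 = 28² → acute
(180,183,51): 51²+180² = 35001 > 33489 = 183² → acute
(299,182,231): 182²+231² = 86485 < 89401 = 299² → obtuse
2 of the 4 are obtuse.

2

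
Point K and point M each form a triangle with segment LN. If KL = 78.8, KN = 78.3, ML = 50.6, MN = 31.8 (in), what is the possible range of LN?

From triangle KLN: |78.8 − 78.3| < LN < 78.8 + 78.3, i.e. 0.5 < LN < 157.1.
From triangle MLN: 18.8 < LN < 82.4.
Both must hold, so LN lies in the intersection.

18.8 < LN < 82.4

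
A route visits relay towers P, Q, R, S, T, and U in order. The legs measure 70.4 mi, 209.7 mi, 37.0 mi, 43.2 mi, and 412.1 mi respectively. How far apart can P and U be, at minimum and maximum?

51.8 ≤ PU ≤ 772.4 mi

The maximum is all hops collinear in one direction: 70.4 + 209.7 + 37.0 + 43.2 + 412.1 = 772.4.
The longest hop is 412.1; the others sum to 360.3. Folding the others back against it leaves at least 412.1 − 360.3 = 51.8.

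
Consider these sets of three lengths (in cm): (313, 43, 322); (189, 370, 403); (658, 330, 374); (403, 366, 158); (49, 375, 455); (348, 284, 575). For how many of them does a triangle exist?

5

(43,313,322): 43+313 > 322 → valid
(189,370,403): 189+370 > 403 → valid
(330,374,658): 330+374 > 658 → valid
(158,366,403): 158+366 > 403 → valid
(49,375,455): 49+375 ≤ 455 → not valid
(284,348,575): 284+348 > 575 → valid
5 of the 6 triples form a triangle.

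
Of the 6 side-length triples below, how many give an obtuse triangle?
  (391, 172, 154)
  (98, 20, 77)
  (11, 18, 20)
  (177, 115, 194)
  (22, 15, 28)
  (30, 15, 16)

2

(391,172,154): 154+172 ≤ 391, not a triangle
(98,20,77): 20+77 ≤ 98, not a triangle
(11,18,20): 11²+18² = 445 > 400 = 20² → acute
(177,115,194): 115²+177² = 44554 > 37636 = 194² → acute
(22,15,28): 15²+22² = 709 < 784 = 28² → obtuse
(30,15,16): 15²+16² = 481 < 900 = 30² → obtuse
2 of the 6 are obtuse.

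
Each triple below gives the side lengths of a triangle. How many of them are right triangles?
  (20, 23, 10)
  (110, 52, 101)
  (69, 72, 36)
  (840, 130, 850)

1

(20,23,10): 10²+20² = 500 < 529 = 23² → obtuse
(110,52,101): 52²+101² = 12905 > 12100 = 110² → acute
(69,72,36): 36²+69² = 6057 > 5184 = 72² → acute
(840,130,850): 130²+840² = 722500 = 850² → right
1 of the 4 is right.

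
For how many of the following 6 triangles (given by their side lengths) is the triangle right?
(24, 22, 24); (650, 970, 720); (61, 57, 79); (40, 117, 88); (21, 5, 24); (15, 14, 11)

1

(24,22,24): 22²+24² = 1060 > 576 = 24² → acute
(650,970,720): 650²+720² = 940900 = 970² → right
(61,57,79): 57²+61² = 6970 > 6241 = 79² → acute
(40,117,88): 40²+88² = 9344 < 13689 = 117² → obtuse
(21,5,24): 5²+21² = 466 < 576 = 24² → obtuse
(15,14,11): 11²+14² = 317 > 225 = 15² → acute
1 of the 6 is right.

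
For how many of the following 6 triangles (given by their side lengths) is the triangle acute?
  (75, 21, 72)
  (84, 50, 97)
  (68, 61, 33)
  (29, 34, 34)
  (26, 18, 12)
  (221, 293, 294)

4

(75,21,72): 21²+72² = 5625 = 75² → right
(84,50,97): 50²+84² = 9556 > 9409 = 97² → acute
(68,61,33): 33²+61² = 4810 > 4624 = 68² → acute
(29,34,34): 29²+34² = 1997 > 1156 = 34² → acute
(26,18,12): 12²+18² = 468 < 676 = 26² → obtuse
(221,293,294): 221²+293² = 134690 > 86436 = 294² → acute
4 of the 6 are acute.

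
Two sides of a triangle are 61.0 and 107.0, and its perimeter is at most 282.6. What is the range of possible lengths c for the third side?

46.0 < c ≤ 114.6

Triangle inequality alone gives 46.0 < c < 168.0.
The perimeter condition gives c ≤ 282.6 − 61.0 − 107.0 = 114.6.
Intersecting the two: 46.0 < c ≤ 114.6.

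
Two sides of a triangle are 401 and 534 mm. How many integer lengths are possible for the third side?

The third side lies in the open interval (133, 935).
Integers from 134 to 934 inclusive: 934 − 134 + 1 = 801.

801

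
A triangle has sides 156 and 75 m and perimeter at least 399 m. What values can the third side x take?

168 ≤ x < 231 m

Triangle inequality alone gives 81 < x < 231.
The perimeter condition gives x ≥ 399 − 156 − 75 = 168.
Intersecting the two: 168 ≤ x < 231.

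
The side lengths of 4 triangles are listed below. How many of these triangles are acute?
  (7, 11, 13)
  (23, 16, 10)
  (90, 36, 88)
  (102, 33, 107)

(7,11,13): 7²+11² = 170 > 169 = 13² → acute
(23,16,10): 10²+16² = 356 < 529 = 23² → obtuse
(90,36,88): 36²+88² = 9040 > 8100 = 90² → acute
(102,33,107): 33²+102² = 11493 > 11449 = 107² → acute
3 of the 4 are acute.

3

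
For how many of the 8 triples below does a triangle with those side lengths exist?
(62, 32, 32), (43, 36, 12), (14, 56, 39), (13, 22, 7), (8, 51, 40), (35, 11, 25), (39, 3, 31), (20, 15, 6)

4

(32,32,62): 32+32 > 62 → valid
(12,36,43): 12+36 > 43 → valid
(14,39,56): 14+39 ≤ 56 → not valid
(7,13,22): 7+13 ≤ 22 → not valid
(8,40,51): 8+40 ≤ 51 → not valid
(11,25,35): 11+25 > 35 → valid
(3,31,39): 3+31 ≤ 39 → not valid
(6,15,20): 6+15 > 20 → valid
4 of the 8 triples form a triangle.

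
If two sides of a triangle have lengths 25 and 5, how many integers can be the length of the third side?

9

The third side lies in the open interval (20, 30).
Integers from 21 to 29 inclusive: 29 − 21 + 1 = 9.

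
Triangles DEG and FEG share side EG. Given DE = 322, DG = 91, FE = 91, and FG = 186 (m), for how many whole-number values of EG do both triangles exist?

From triangle DEG: 231 < EG < 413.
From triangle FEG: 95 < EG < 277.
Intersection: 231 < EG < 277, so integers 232 through 276: 45 values.

45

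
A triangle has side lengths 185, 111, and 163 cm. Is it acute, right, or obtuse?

acute

Compare the square of the longest side to the sum of squares of the other two: 111² + 163² = 38890 > 34225 = 185².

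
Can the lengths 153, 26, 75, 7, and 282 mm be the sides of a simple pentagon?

No

For a pentagon, each side must be shorter than the sum of the others.
Here the longest side is 282, but the remaining 4 sides sum to only 261.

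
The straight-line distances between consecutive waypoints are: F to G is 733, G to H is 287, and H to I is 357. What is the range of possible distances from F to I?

The maximum is all hops collinear in one direction: 733 + 287 + 357 = 1377.
The longest hop is 733; the others sum to 644. Folding the others back against it leaves at least 733 − 644 = 89.

89 ≤ FI ≤ 1377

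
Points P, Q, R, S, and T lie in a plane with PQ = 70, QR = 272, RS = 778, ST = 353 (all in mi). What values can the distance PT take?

83 ≤ PT ≤ 1473 mi

The maximum is all hops collinear in one direction: 70 + 272 + 778 + 353 = 1473.
The longest hop is 778; the others sum to 695. Folding the others back against it leaves at least 778 − 695 = 83.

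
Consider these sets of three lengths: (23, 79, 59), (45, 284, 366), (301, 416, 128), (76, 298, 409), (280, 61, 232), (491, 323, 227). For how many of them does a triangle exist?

4

(23,59,79): 23+59 > 79 → valid
(45,284,366): 45+284 ≤ 366 → not valid
(128,301,416): 128+301 > 416 → valid
(76,298,409): 76+298 ≤ 409 → not valid
(61,232,280): 61+232 > 280 → valid
(227,323,491): 227+323 > 491 → valid
4 of the 6 triples form a triangle.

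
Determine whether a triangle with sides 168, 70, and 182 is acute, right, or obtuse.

Compare the square of the longest side to the sum of squares of the other two: 70² + 168² = 33124 = 182².

right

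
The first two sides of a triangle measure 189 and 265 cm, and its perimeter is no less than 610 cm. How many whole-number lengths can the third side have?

Triangle inequality: 76 < x < 454. Perimeter ≥ 610 gives x ≥ 610 − 189 − 265 = 156.
So 156 ≤ x < 454; integers 156 through 453: 298 values.

298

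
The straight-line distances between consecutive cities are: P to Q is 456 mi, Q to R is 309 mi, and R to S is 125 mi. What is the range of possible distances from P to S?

22 ≤ PS ≤ 890 mi

The maximum is all hops collinear in one direction: 456 + 309 + 125 = 890.
The longest hop is 456; the others sum to 434. Folding the others back against it leaves at least 456 − 434 = 22.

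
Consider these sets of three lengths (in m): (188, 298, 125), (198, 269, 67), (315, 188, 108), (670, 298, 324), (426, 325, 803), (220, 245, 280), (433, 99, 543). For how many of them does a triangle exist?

2

(125,188,298): 125+188 > 298 → valid
(67,198,269): 67+198 ≤ 269 → not valid
(108,188,315): 108+188 ≤ 315 → not valid
(298,324,670): 298+324 ≤ 670 → not valid
(325,426,803): 325+426 ≤ 803 → not valid
(220,245,280): 220+245 > 280 → valid
(99,433,543): 99+433 ≤ 543 → not valid
2 of the 7 triples form a triangle.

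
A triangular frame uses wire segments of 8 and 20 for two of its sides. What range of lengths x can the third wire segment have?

12 < x < 28

By the triangle inequality, x must be less than 8 + 20 = 28 and greater than |8 − 20| = 12.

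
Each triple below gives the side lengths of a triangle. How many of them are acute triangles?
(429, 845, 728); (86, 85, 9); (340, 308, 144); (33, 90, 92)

1

(429,845,728): 429²+728² = 714025 = 845² → right
(86,85,9): 9²+85² = 7306 < 7396 = 86² → obtuse
(340,308,144): 144²+308² = 115600 = 340² → right
(33,90,92): 33²+90² = 9189 > 8464 = 92² → acute
1 of the 4 is acute.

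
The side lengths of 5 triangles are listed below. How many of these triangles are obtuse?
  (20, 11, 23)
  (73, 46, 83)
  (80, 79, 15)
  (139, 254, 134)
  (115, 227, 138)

(20,11,23): 11²+20² = 521 < 529 = 23² → obtuse
(73,46,83): 46²+73² = 7445 > 6889 = 83² → acute
(80,79,15): 15²+79² = 6466 > 6400 = 80² → acute
(139,254,134): 134²+139² = 37277 < 64516 = 254² → obtuse
(115,227,138): 115²+138² = 32269 < 51529 = 227² → obtuse
3 of the 5 are obtuse.

3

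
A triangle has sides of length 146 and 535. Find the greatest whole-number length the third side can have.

680

The third side must be strictly less than 146 + 535 = 681.
The largest integer below 681 is 680.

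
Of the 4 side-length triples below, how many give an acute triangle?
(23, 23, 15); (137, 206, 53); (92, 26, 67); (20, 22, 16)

(23,23,15): 15²+23² = 754 > 529 = 23² → acute
(137,206,53): 53+137 ≤ 206, not a triangle
(92,26,67): 26²+67² = 5165 < 8464 = 92² → obtuse
(20,22,16): 16²+20² = 656 > 484 = 22² → acute
2 of the 4 are acute.

2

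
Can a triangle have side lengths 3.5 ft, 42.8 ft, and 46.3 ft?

The two shorter sides sum to 46.3, exactly equal to the longest side 46.3.
That gives only a degenerate (flat) triangle — the inequality must be strict.

No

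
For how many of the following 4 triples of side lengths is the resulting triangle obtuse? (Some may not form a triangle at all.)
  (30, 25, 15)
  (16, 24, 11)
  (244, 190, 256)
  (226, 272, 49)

(30,25,15): 15²+25² = 850 < 900 = 30² → obtuse
(16,24,11): 11²+16² = 377 < 576 = 24² → obtuse
(244,190,256): 190²+244² = 95636 > 65536 = 256² → acute
(226,272,49): 49²+226² = 53477 < 73984 = 272² → obtuse
3 of the 4 are obtuse.

3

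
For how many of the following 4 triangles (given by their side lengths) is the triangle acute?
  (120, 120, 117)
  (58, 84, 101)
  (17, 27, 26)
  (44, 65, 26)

(120,120,117): 117²+120² = 28089 > 14400 = 120² → acute
(58,84,101): 58²+84² = 10420 > 10201 = 101² → acute
(17,27,26): 17²+26² = 965 > 729 = 27² → acute
(44,65,26): 26²+44² = 2612 < 4225 = 65² → obtuse
3 of the 4 are acute.

3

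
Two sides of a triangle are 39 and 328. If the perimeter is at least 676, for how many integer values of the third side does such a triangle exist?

Triangle inequality: 289 < x < 367. Perimeter ≥ 676 gives x ≥ 676 − 39 − 328 = 309.
So 309 ≤ x < 367; integers 309 through 366: 58 values.

58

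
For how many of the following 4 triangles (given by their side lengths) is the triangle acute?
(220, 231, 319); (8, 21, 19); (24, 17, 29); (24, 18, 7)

(220,231,319): 220²+231² = 101761 = 319² → right
(8,21,19): 8²+19² = 425 < 441 = 21² → obtuse
(24,17,29): 17²+24² = 865 > 841 = 29² → acute
(24,18,7): 7²+18² = 373 < 576 = 24² → obtuse
1 of the 4 is acute.

1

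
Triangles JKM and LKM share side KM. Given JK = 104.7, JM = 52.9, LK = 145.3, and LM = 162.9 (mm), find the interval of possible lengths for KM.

From triangle JKM: |104.7 − 52.9| < KM < 104.7 + 52.9, i.e. 51.8 < KM < 157.6.
From triangle LKM: 17.6 < KM < 308.2.
Both must hold, so KM lies in the intersection.

51.8 < KM < 157.6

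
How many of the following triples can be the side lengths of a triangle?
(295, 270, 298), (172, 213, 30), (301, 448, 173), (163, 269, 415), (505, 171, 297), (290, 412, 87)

(270,295,298): 270+295 > 298 → valid
(30,172,213): 30+172 ≤ 213 → not valid
(173,301,448): 173+301 > 448 → valid
(163,269,415): 163+269 > 415 → valid
(171,297,505): 171+297 ≤ 505 → not valid
(87,290,412): 87+290 ≤ 412 → not valid
3 of the 6 triples form a triangle.

3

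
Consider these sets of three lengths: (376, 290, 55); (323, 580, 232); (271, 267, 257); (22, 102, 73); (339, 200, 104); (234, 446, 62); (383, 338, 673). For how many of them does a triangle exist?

(55,290,376): 55+290 ≤ 376 → not valid
(232,323,580): 232+323 ≤ 580 → not valid
(257,267,271): 257+267 > 271 → valid
(22,73,102): 22+73 ≤ 102 → not valid
(104,200,339): 104+200 ≤ 339 → not valid
(62,234,446): 62+234 ≤ 446 → not valid
(338,383,673): 338+383 > 673 → valid
2 of the 7 triples form a triangle.

2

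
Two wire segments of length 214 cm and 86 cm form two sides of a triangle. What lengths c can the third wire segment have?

128 < c < 300 (cm)

By the triangle inequality, c must be less than 214 + 86 = 300 and greater than |214 − 86| = 128.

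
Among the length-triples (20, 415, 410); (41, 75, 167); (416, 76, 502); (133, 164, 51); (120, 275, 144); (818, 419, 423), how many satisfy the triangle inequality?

3

(20,410,415): 20+410 > 415 → valid
(41,75,167): 41+75 ≤ 167 → not valid
(76,416,502): 76+416 ≤ 502 → not valid
(51,133,164): 51+133 > 164 → valid
(120,144,275): 120+144 ≤ 275 → not valid
(419,423,818): 419+423 > 818 → valid
3 of the 6 triples form a triangle.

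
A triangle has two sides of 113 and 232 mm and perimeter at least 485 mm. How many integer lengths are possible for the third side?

Triangle inequality: 119 < x < 345. Perimeter ≥ 485 gives x ≥ 485 − 113 − 232 = 140.
So 140 ≤ x < 345; integers 140 through 344: 205 values.

205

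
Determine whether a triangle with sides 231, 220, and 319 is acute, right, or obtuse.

Compare the square of the longest side to the sum of squares of the other two: 220² + 231² = 101761 = 319².

right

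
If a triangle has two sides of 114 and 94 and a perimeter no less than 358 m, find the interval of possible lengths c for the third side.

150 ≤ c < 208

Triangle inequality alone gives 20 < c < 208.
The perimeter condition gives c ≥ 358 − 114 − 94 = 150.
Intersecting the two: 150 ≤ c < 208.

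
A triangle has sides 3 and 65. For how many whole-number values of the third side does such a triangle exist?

5

The third side lies in the open interval (62, 68).
Integers from 63 to 67 inclusive: 67 − 63 + 1 = 5.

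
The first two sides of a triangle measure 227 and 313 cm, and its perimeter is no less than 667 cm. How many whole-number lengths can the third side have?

Triangle inequality: 86 < x < 540. Perimeter ≥ 667 gives x ≥ 667 − 227 − 313 = 127.
So 127 ≤ x < 540; integers 127 through 539: 413 values.

413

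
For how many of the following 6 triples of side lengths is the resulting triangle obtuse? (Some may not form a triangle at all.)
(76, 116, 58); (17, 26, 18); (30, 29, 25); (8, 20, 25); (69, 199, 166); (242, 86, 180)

5

(76,116,58): 58²+76² = 9140 < 13456 = 116² → obtuse
(17,26,18): 17²+18² = 613 < 676 = 26² → obtuse
(30,29,25): 25²+29² = 1466 > 900 = 30² → acute
(8,20,25): 8²+20² = 464 < 625 = 25² → obtuse
(69,199,166): 69²+166² = 32317 < 39601 = 199² → obtuse
(242,86,180): 86²+180² = 39796 < 58564 = 242² → obtuse
5 of the 6 are obtuse.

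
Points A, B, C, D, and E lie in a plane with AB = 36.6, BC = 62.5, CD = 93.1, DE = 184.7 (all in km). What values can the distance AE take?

The maximum is all hops collinear in one direction: 36.6 + 62.5 + 93.1 + 184.7 = 376.9.
The longest hop is 184.7; the others sum to 192.2. Since 184.7 ≤ 192.2, the path can fold back on itself completely, so the minimum distance is 0.

0 ≤ AE ≤ 376.9 km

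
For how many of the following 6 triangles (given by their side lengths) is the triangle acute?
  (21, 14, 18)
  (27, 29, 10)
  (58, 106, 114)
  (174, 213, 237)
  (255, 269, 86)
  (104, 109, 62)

5

(21,14,18): 14²+18² = 520 > 441 = 21² → acute
(27,29,10): 10²+27² = 829 < 841 = 29² → obtuse
(58,106,114): 58²+106² = 14600 > 12996 = 114² → acute
(174,213,237): 174²+213² = 75645 > 56169 = 237² → acute
(255,269,86): 86²+255² = 72421 > 72361 = 269² → acute
(104,109,62): 62²+104² = 14660 > 11881 = 109² → acute
5 of the 6 are acute.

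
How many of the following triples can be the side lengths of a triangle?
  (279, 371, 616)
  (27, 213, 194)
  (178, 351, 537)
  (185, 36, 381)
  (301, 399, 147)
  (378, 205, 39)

3

(279,371,616): 279+371 > 616 → valid
(27,194,213): 27+194 > 213 → valid
(178,351,537): 178+351 ≤ 537 → not valid
(36,185,381): 36+185 ≤ 381 → not valid
(147,301,399): 147+301 > 399 → valid
(39,205,378): 39+205 ≤ 378 → not valid
3 of the 6 triples form a triangle.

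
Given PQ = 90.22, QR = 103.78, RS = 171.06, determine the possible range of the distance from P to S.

The maximum is all hops collinear in one direction: 90.22 + 103.78 + 171.06 = 365.06.
The longest hop is 171.06; the others sum to 194.00. Since 171.06 ≤ 194.00, the path can fold back on itself completely, so the minimum distance is 0.

0 ≤ PS ≤ 365.06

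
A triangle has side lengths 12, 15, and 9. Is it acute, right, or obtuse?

right

Compare the square of the longest side to the sum of squares of the other two: 9² + 12² = 225 = 15².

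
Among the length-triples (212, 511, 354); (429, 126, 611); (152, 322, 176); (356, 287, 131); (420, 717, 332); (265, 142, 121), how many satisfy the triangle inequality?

4

(212,354,511): 212+354 > 511 → valid
(126,429,611): 126+429 ≤ 611 → not valid
(152,176,322): 152+176 > 322 → valid
(131,287,356): 131+287 > 356 → valid
(332,420,717): 332+420 > 717 → valid
(121,142,265): 121+142 ≤ 265 → not valid
4 of the 6 triples form a triangle.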